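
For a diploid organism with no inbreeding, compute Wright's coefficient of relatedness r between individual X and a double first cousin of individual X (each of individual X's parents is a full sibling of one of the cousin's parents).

Each parent–offspring link contributes a factor of 1/2, and independent paths through distinct common ancestors add.
Double first cousins share both grandparent pairs — four paths of length 4: r = 4·(1/2)^4 = 1/4.

0.25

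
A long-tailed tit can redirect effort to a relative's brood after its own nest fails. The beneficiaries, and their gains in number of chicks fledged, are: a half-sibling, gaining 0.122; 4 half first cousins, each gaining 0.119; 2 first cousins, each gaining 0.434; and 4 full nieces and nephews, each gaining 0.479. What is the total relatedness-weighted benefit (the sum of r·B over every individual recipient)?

r to a half-sibling = 0.25 (half-sibs share one parent — one path of length 2: r = (1/2)^2 = 1/4).
r to a half first cousin = 0.0625 (half first cousins share one grandparent — one path of length 4: r = (1/2)^4 = 1/16).
r to a first cousin = 0.125 (first cousins share one grandparent pair — two paths of length 4: r = 2·(1/2)^4 = 1/8).
r to a full niece or nephew = 1/4 (full aunt/uncle↔niece/nephew: two paths of length 3 through the shared grandparent pair: r = 2·(1/2)^3 = 1/4).
Summing one r·B term per recipient: 1·0.25·0.122 + 4·0.0625·0.119 + 2·0.125·0.434 + 4·0.25·0.479 = 0.64775.

0.64775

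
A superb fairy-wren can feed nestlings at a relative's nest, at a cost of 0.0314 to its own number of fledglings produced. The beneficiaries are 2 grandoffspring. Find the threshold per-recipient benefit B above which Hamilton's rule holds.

0.0628

r to a grandoffspring = 1/4 (two parent–offspring links: r = (1/2)^2 = 1/4).
Hamilton's rule with n recipients of equal r: n·r·B > C, so B > C/(n·r) = 0.0314/(2·0.25) = 0.0628.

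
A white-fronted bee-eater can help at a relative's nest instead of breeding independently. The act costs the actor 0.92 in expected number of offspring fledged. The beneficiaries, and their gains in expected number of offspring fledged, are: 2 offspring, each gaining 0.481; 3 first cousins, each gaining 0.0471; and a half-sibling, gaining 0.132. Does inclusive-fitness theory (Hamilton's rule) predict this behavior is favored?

Hamilton's rule: the trait is favored when the sum of r·B over every recipient exceeds the actor's cost C.
r to an offspring = 0.5 (one parent–offspring link: r = (1/2)^1 = 1/2).
r to a first cousin = 1/8 (first cousins share one grandparent pair — two paths of length 4: r = 2·(1/2)^4 = 1/8).
r to a half-sibling = 1/4 (half-sibs share one parent — one path of length 2: r = (1/2)^2 = 1/4).
Summing one r·B term per recipient: 2·0.5·0.481 + 3·0.125·0.0471 + 1·0.25·0.132 = 0.5316625.
0.5316625 < 0.92: the indirect benefit is less than the cost.

No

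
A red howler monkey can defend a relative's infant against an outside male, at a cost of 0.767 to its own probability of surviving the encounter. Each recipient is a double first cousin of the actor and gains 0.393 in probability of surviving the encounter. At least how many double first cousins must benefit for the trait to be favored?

r to a double first cousin = 0.25 (double first cousins share both grandparent pairs — four paths of length 4: r = 4·(1/2)^4 = 1/4).
Hamilton's rule: n·r·B > C  ⇒  n > C/(r·B) = 0.767/(0.25·0.393) = 7.807.
The smallest integer exceeding 7.807 is 8.

8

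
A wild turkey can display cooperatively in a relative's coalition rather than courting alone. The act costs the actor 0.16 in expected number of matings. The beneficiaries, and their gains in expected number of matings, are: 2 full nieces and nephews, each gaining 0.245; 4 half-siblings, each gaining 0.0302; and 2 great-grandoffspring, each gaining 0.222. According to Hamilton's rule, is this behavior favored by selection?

Yes

Hamilton's rule: the trait is favored when the sum of r·B over every recipient exceeds the actor's cost C.
r to a full niece or nephew = 1/4 (full aunt/uncle↔niece/nephew: two paths of length 3 through the shared grandparent pair: r = 2·(1/2)^3 = 1/4).
r to a half-sibling = 1/4 (half-sibs share one parent — one path of length 2: r = (1/2)^2 = 1/4).
r to a great-grandoffspring = 0.125 (three parent–offspring links: r = (1/2)^3 = 1/8).
Summing one r·B term per recipient: 2·0.25·0.245 + 4·0.25·0.0302 + 2·0.125·0.222 = 0.2082.
0.2082 > 0.16: the indirect benefit exceeds the cost.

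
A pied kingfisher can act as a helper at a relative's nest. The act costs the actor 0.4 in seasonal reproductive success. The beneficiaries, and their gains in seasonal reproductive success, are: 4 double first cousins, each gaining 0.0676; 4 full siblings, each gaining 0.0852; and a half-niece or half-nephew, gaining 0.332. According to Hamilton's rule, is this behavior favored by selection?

Hamilton's rule: the trait is favored when the sum of r·B over every recipient exceeds the actor's cost C.
r to a double first cousin = 0.25 (double first cousins share both grandparent pairs — four paths of length 4: r = 4·(1/2)^4 = 1/4).
r to a full sibling = 0.5 (full sibs share both parents — two paths of length 2: r = 2·(1/2)^2 = 1/2).
r to a half-niece or half-nephew = 0.125 (half-aunt/uncle↔niece/nephew: one path of length 3: r = (1/2)^3 = 1/8).
Summing one r·B term per recipient: 4·0.25·0.0676 + 4·0.5·0.0852 + 1·0.125·0.332 = 0.2795.
0.2795 < 0.4: the indirect benefit is less than the cost.

No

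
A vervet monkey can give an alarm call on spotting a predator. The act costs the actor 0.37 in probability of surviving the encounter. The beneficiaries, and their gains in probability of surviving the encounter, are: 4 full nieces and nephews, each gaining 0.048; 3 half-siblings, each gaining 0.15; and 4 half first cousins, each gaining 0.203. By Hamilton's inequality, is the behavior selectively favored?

Hamilton's rule: the trait is favored when the sum of r·B over every recipient exceeds the actor's cost C.
r to a full niece or nephew = 0.25 (full aunt/uncle↔niece/nephew: two paths of length 3 through the shared grandparent pair: r = 2·(1/2)^3 = 1/4).
r to a half-sibling = 1/4 (half-sibs share one parent — one path of length 2: r = (1/2)^2 = 1/4).
r to a half first cousin = 1/16 (half first cousins share one grandparent — one path of length 4: r = (1/2)^4 = 1/16).
Summing one r·B term per recipient: 4·0.25·0.048 + 3·0.25·0.15 + 4·0.0625·0.203 = 0.21125.
0.21125 < 0.37: the indirect benefit is less than the cost.

No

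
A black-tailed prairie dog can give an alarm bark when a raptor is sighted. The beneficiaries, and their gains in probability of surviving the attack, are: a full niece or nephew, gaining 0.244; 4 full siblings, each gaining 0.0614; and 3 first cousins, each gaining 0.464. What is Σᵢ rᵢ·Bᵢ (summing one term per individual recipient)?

r to a full niece or nephew = 1/4 (full aunt/uncle↔niece/nephew: two paths of length 3 through the shared grandparent pair: r = 2·(1/2)^3 = 1/4).
r to a full sibling = 1/2 (full sibs share both parents — two paths of length 2: r = 2·(1/2)^2 = 1/2).
r to a first cousin = 1/8 (first cousins share one grandparent pair — two paths of length 4: r = 2·(1/2)^4 = 1/8).
Summing one r·B term per recipient: 1·0.25·0.244 + 4·0.5·0.0614 + 3·0.125·0.464 = 0.3578.

0.3578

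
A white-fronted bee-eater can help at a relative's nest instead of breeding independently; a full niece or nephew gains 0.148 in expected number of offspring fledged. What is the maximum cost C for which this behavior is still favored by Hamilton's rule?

0.037

r to a full niece or nephew = 0.25 (full aunt/uncle↔niece/nephew: two paths of length 3 through the shared grandparent pair: r = 2·(1/2)^3 = 1/4).
Hamilton's rule: n·r·B > C, so the trait is favored while C < n·r·B = 1·0.25·0.148 = 0.037.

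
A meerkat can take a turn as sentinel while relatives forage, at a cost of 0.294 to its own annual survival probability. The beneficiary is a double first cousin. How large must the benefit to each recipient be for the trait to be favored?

r to a double first cousin = 0.25 (double first cousins share both grandparent pairs — four paths of length 4: r = 4·(1/2)^4 = 1/4).
Hamilton's rule with n recipients of equal r: n·r·B > C, so B > C/(n·r) = 0.294/(1·0.25) = 1.176.

1.176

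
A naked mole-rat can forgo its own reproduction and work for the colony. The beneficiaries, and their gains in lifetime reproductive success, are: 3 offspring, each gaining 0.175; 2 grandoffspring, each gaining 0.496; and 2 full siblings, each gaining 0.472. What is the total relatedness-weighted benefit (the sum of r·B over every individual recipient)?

0.9825

r to an offspring = 0.5 (one parent–offspring link: r = (1/2)^1 = 1/2).
r to a grandoffspring = 0.25 (two parent–offspring links: r = (1/2)^2 = 1/4).
r to a full sibling = 0.5 (full sibs share both parents — two paths of length 2: r = 2·(1/2)^2 = 1/2).
Summing one r·B term per recipient: 3·0.5·0.175 + 2·0.25·0.496 + 2·0.5·0.472 = 0.9825.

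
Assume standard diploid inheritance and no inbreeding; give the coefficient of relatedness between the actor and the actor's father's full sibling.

Each parent–offspring link contributes a factor of 1/2, and independent paths through distinct common ancestors add.
Full aunt/uncle↔niece/nephew: two paths of length 3 through the shared grandparent pair: r = 2·(1/2)^3 = 1/4.

0.25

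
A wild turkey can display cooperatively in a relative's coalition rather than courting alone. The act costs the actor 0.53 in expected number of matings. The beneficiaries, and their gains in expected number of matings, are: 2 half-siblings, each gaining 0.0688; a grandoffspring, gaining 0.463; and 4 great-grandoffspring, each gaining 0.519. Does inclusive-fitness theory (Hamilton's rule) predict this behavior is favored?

No

Hamilton's rule: the trait is favored when the sum of r·B over every recipient exceeds the actor's cost C.
r to a half-sibling = 0.25 (half-sibs share one parent — one path of length 2: r = (1/2)^2 = 1/4).
r to a grandoffspring = 1/4 (two parent–offspring links: r = (1/2)^2 = 1/4).
r to a great-grandoffspring = 0.125 (three parent–offspring links: r = (1/2)^3 = 1/8).
Summing one r·B term per recipient: 2·0.25·0.0688 + 1·0.25·0.463 + 4·0.125·0.519 = 0.40965.
0.40965 < 0.53: the indirect benefit is less than the cost.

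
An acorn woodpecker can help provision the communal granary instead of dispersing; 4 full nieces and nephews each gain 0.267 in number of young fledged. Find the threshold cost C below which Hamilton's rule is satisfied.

0.267

r to a full niece or nephew = 0.25 (full aunt/uncle↔niece/nephew: two paths of length 3 through the shared grandparent pair: r = 2·(1/2)^3 = 1/4).
Hamilton's rule: n·r·B > C, so the trait is favored while C < n·r·B = 4·0.25·0.267 = 0.267.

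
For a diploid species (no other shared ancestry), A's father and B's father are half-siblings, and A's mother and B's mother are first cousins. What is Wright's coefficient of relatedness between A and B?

0.09375

Independent pedigree routes through distinct common ancestors add.
A and B are related in two ways: half first cousins through their fathers (r = 1/16) and second cousins through their mothers (r = 1/32).
r = 1/16 + 1/32 = 3/32 = 0.09375.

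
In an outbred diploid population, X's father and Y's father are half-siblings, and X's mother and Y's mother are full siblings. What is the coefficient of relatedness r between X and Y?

0.1875

Relatedness sums over independent paths through distinct common ancestors.
X and Y are related in two ways: half first cousins through their fathers (r = 1/16) and first cousins through their mothers (r = 1/8).
r = 1/16 + 1/8 = 0.1875.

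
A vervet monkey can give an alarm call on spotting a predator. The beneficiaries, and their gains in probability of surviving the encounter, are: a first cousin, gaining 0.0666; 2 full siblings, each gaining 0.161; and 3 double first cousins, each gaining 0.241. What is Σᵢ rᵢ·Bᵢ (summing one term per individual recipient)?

0.350075

r to a first cousin = 1/8 (first cousins share one grandparent pair — two paths of length 4: r = 2·(1/2)^4 = 1/8).
r to a full sibling = 0.5 (full sibs share both parents — two paths of length 2: r = 2·(1/2)^2 = 1/2).
r to a double first cousin = 1/4 (double first cousins share both grandparent pairs — four paths of length 4: r = 4·(1/2)^4 = 1/4).
Summing one r·B term per recipient: 1·0.125·0.0666 + 2·0.5·0.161 + 3·0.25·0.241 = 0.350075.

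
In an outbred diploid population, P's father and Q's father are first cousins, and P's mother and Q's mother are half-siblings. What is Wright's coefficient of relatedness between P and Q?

0.09375

Relatedness sums over independent paths through distinct common ancestors.
P and Q are related in two ways: second cousins through their fathers (r = 1/32) and half first cousins through their mothers (r = 1/16).
r = 1/32 + 1/16 = 3/32 = 0.09375.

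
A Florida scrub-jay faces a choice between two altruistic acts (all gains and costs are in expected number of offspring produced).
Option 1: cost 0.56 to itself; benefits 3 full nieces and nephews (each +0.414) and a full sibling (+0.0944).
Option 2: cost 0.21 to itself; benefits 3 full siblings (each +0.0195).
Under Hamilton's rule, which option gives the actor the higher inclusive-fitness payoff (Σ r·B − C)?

Option 2

Option 1: r to a full niece or nephew = 0.25.
Option 1: r to a full sibling = 0.5.
Option 1: Σ r·B − C = (3·0.25·0.414 + 1·0.5·0.0944) − 0.56 = -0.2023.
Option 2: r to a full sibling = 0.5.
Option 2: Σ r·B − C = (3·0.5·0.0195) − 0.21 = -0.18075.
Option 2 has the higher net inclusive-fitness payoff.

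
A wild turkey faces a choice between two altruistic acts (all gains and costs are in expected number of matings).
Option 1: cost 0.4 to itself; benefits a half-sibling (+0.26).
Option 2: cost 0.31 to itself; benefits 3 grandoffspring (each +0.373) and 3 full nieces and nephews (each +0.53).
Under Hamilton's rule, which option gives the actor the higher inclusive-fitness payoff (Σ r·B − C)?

Option 2

Option 1: r to a half-sibling = 0.25.
Option 1: Σ r·B − C = (1·0.25·0.26) − 0.4 = -0.335.
Option 2: r to a grandoffspring = 0.25.
Option 2: r to a full niece or nephew = 0.25.
Option 2: Σ r·B − C = (3·0.25·0.373 + 3·0.25·0.53) − 0.31 = 0.36725.
Option 2 has the higher net inclusive-fitness payoff.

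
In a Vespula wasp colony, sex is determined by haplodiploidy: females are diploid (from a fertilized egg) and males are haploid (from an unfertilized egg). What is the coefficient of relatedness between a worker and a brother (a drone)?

Her haploid brother carries none of their father's genes and a random half of their mother's genome; that half matches the maternal half of her own genome with probability 1/2: r = 1/2 · 1/2 = 1/4.

0.25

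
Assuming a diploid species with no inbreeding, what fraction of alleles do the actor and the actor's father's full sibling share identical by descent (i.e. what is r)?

Each parent–offspring link contributes a factor of 1/2, and independent paths through distinct common ancestors add.
Full aunt/uncle↔niece/nephew: two paths of length 3 through the shared grandparent pair: r = 2·(1/2)^3 = 1/4.

0.25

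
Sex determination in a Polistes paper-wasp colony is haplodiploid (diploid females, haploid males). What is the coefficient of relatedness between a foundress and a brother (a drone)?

0.25

Her haploid brother carries none of their father's genes and a random half of their mother's genome; that half matches the maternal half of her own genome with probability 1/2: r = 1/2 · 1/2 = 1/4.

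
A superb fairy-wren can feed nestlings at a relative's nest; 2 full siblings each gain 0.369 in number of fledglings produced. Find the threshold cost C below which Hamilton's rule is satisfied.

r to a full sibling = 0.5 (full sibs share both parents — two paths of length 2: r = 2·(1/2)^2 = 1/2).
Hamilton's rule: n·r·B > C, so the trait is favored while C < n·r·B = 2·0.5·0.369 = 0.369.

0.369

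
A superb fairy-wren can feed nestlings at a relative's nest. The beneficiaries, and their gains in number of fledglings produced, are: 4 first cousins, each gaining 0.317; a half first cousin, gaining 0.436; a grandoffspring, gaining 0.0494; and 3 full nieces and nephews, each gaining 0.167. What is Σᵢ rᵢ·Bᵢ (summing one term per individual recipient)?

0.32335

r to a first cousin = 1/8 (first cousins share one grandparent pair — two paths of length 4: r = 2·(1/2)^4 = 1/8).
r to a half first cousin = 0.0625 (half first cousins share one grandparent — one path of length 4: r = (1/2)^4 = 1/16).
r to a grandoffspring = 0.25 (two parent–offspring links: r = (1/2)^2 = 1/4).
r to a full niece or nephew = 0.25 (full aunt/uncle↔niece/nephew: two paths of length 3 through the shared grandparent pair: r = 2·(1/2)^3 = 1/4).
Summing one r·B term per recipient: 4·0.125·0.317 + 1·0.0625·0.436 + 1·0.25·0.0494 + 3·0.25·0.167 = 0.32335.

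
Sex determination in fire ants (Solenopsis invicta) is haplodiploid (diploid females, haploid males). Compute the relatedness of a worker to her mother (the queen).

One meiotic link between diploid queen and diploid daughter: r = 1/2.

0.5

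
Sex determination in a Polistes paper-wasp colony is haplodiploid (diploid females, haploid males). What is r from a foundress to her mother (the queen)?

One meiotic link between diploid queen and diploid daughter: r = 1/2.

0.5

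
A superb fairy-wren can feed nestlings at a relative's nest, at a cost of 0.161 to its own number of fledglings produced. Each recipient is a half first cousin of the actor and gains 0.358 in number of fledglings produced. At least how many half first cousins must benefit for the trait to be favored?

r to a half first cousin = 0.0625 (half first cousins share one grandparent — one path of length 4: r = (1/2)^4 = 1/16).
Hamilton's rule: n·r·B > C  ⇒  n > C/(r·B) = 0.161/(0.0625·0.358) = 7.196.
The smallest integer exceeding 7.196 is 8.

8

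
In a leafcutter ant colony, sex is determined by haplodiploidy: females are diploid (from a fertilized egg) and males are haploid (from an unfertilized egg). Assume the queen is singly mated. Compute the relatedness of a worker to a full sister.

Haplodiploid full sisters inherit their father's entire haploid genome identically (contributing 1/2) and on average half of their mother's contribution (1/2 · 1/2 = 1/4); r = 1/2 + 1/4 = 3/4.

0.75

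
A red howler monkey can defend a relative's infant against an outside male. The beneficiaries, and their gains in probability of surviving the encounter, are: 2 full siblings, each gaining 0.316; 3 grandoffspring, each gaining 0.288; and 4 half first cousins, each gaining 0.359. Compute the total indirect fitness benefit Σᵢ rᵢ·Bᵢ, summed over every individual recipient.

r to a full sibling = 1/2 (full sibs share both parents — two paths of length 2: r = 2·(1/2)^2 = 1/2).
r to a grandoffspring = 0.25 (two parent–offspring links: r = (1/2)^2 = 1/4).
r to a half first cousin = 0.0625 (half first cousins share one grandparent — one path of length 4: r = (1/2)^4 = 1/16).
Summing one r·B term per recipient: 2·0.5·0.316 + 3·0.25·0.288 + 4·0.0625·0.359 = 0.62175.

0.62175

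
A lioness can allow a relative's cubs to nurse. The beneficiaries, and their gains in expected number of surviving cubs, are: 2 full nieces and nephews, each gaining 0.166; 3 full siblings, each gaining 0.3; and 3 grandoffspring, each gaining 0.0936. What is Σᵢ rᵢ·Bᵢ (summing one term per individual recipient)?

r to a full niece or nephew = 1/4 (full aunt/uncle↔niece/nephew: two paths of length 3 through the shared grandparent pair: r = 2·(1/2)^3 = 1/4).
r to a full sibling = 0.5 (full sibs share both parents — two paths of length 2: r = 2·(1/2)^2 = 1/2).
r to a grandoffspring = 0.25 (two parent–offspring links: r = (1/2)^2 = 1/4).
Summing one r·B term per recipient: 2·0.25·0.166 + 3·0.5·0.3 + 3·0.25·0.0936 = 0.6032.

0.6032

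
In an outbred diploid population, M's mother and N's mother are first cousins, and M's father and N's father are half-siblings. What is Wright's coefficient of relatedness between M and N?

With two independent routes of shared ancestry, r is the sum of the two contributions.
M and N are related in two ways: second cousins through their mothers (r = 1/32) and half first cousins through their fathers (r = 1/16).
r = 1/32 + 1/16 = 0.09375.

0.09375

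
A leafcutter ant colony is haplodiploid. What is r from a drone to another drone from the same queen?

Haploid brothers each carry a random half of the queen's diploid genome, so on average they share half: r = 1/2.

0.5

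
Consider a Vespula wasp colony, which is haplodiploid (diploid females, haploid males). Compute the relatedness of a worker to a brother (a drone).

Her haploid brother carries none of their father's genes and a random half of their mother's genome; that half matches the maternal half of her own genome with probability 1/2: r = 1/2 · 1/2 = 1/4.

0.25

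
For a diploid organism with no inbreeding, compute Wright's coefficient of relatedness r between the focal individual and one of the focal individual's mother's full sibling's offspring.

Each parent–offspring link contributes a factor of 1/2, and independent paths through distinct common ancestors add.
First cousins share one grandparent pair — two paths of length 4: r = 2·(1/2)^4 = 1/8.

0.125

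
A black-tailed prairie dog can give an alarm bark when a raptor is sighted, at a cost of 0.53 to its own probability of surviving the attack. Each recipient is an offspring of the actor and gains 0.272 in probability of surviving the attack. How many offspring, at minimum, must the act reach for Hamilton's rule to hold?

4

r to an offspring = 0.5 (one parent–offspring link: r = (1/2)^1 = 1/2).
Hamilton's rule: n·r·B > C  ⇒  n > C/(r·B) = 0.53/(0.5·0.272) = 3.897.
The smallest integer exceeding 3.897 is 4.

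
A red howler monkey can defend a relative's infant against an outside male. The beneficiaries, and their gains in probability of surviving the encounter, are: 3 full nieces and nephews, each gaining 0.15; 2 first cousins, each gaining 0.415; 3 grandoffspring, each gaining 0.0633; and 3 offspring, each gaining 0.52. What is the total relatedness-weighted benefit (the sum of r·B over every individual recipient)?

1.043725

r to a full niece or nephew = 0.25 (full aunt/uncle↔niece/nephew: two paths of length 3 through the shared grandparent pair: r = 2·(1/2)^3 = 1/4).
r to a first cousin = 0.125 (first cousins share one grandparent pair — two paths of length 4: r = 2·(1/2)^4 = 1/8).
r to a grandoffspring = 0.25 (two parent–offspring links: r = (1/2)^2 = 1/4).
r to an offspring = 0.5 (one parent–offspring link: r = (1/2)^1 = 1/2).
Summing one r·B term per recipient: 3·0.25·0.15 + 2·0.125·0.415 + 3·0.25·0.0633 + 3·0.5·0.52 = 1.043725.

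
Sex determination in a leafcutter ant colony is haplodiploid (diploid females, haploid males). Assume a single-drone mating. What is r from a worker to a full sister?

Haplodiploid full sisters inherit their father's entire haploid genome identically (contributing 1/2) and on average half of their mother's contribution (1/2 · 1/2 = 1/4); r = 1/2 + 1/4 = 3/4.

0.75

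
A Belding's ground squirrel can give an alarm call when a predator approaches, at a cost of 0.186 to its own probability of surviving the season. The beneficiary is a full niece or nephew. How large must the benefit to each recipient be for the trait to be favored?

r to a full niece or nephew = 1/4 (full aunt/uncle↔niece/nephew: two paths of length 3 through the shared grandparent pair: r = 2·(1/2)^3 = 1/4).
Hamilton's rule with n recipients of equal r: n·r·B > C, so B > C/(n·r) = 0.186/(1·0.25) = 0.744.

0.744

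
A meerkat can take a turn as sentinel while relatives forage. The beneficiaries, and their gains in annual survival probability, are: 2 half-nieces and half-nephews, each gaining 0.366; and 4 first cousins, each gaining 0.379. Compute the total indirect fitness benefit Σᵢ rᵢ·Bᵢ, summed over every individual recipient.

r to a half-niece or half-nephew = 0.125 (half-aunt/uncle↔niece/nephew: one path of length 3: r = (1/2)^3 = 1/8).
r to a first cousin = 1/8 (first cousins share one grandparent pair — two paths of length 4: r = 2·(1/2)^4 = 1/8).
Summing one r·B term per recipient: 2·0.125·0.366 + 4·0.125·0.379 = 0.281.

0.281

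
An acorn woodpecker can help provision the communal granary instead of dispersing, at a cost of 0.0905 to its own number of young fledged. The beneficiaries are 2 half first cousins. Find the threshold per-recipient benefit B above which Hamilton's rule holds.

r to a half first cousin = 0.0625 (half first cousins share one grandparent — one path of length 4: r = (1/2)^4 = 1/16).
Hamilton's rule with n recipients of equal r: n·r·B > C, so B > C/(n·r) = 0.0905/(2·0.0625) = 0.724.

0.724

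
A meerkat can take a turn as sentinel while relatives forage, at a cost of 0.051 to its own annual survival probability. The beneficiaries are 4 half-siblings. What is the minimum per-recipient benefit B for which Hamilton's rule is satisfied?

r to a half-sibling = 0.25 (half-sibs share one parent — one path of length 2: r = (1/2)^2 = 1/4).
Hamilton's rule with n recipients of equal r: n·r·B > C, so B > C/(n·r) = 0.051/(4·0.25) = 0.051.

0.051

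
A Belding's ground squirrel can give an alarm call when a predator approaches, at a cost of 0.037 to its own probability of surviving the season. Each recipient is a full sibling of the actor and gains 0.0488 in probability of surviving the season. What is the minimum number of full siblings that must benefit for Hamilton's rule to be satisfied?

2

r to a full sibling = 1/2 (full sibs share both parents — two paths of length 2: r = 2·(1/2)^2 = 1/2).
Hamilton's rule: n·r·B > C  ⇒  n > C/(r·B) = 0.037/(0.5·0.0488) = 1.516.
The smallest integer exceeding 1.516 is 2.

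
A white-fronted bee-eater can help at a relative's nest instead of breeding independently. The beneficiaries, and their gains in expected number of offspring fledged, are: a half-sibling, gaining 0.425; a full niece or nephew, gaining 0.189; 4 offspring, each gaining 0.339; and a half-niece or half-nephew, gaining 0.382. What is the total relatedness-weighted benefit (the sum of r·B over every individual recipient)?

0.87925

r to a half-sibling = 1/4 (half-sibs share one parent — one path of length 2: r = (1/2)^2 = 1/4).
r to a full niece or nephew = 1/4 (full aunt/uncle↔niece/nephew: two paths of length 3 through the shared grandparent pair: r = 2·(1/2)^3 = 1/4).
r to an offspring = 0.5 (one parent–offspring link: r = (1/2)^1 = 1/2).
r to a half-niece or half-nephew = 0.125 (half-aunt/uncle↔niece/nephew: one path of length 3: r = (1/2)^3 = 1/8).
Summing one r·B term per recipient: 1·0.25·0.425 + 1·0.25·0.189 + 4·0.5·0.339 + 1·0.125·0.382 = 0.87925.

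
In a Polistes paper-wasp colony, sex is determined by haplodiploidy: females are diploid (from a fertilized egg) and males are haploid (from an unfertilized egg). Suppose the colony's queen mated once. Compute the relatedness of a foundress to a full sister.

0.75

Haplodiploid full sisters inherit their father's entire haploid genome identically (contributing 1/2) and on average half of their mother's contribution (1/2 · 1/2 = 1/4); r = 1/2 + 1/4 = 3/4.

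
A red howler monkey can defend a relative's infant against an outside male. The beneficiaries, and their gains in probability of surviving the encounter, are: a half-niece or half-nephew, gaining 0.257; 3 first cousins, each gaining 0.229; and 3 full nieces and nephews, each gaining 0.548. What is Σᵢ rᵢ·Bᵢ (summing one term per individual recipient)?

0.529

r to a half-niece or half-nephew = 0.125 (half-aunt/uncle↔niece/nephew: one path of length 3: r = (1/2)^3 = 1/8).
r to a first cousin = 0.125 (first cousins share one grandparent pair — two paths of length 4: r = 2·(1/2)^4 = 1/8).
r to a full niece or nephew = 0.25 (full aunt/uncle↔niece/nephew: two paths of length 3 through the shared grandparent pair: r = 2·(1/2)^3 = 1/4).
Summing one r·B term per recipient: 1·0.125·0.257 + 3·0.125·0.229 + 3·0.25·0.548 = 0.529.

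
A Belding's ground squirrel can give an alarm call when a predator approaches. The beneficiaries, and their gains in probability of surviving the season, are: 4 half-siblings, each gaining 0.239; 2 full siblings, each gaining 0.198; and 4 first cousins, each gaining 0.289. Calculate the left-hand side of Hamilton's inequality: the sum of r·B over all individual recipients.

r to a half-sibling = 1/4 (half-sibs share one parent — one path of length 2: r = (1/2)^2 = 1/4).
r to a full sibling = 1/2 (full sibs share both parents — two paths of length 2: r = 2·(1/2)^2 = 1/2).
r to a first cousin = 0.125 (first cousins share one grandparent pair — two paths of length 4: r = 2·(1/2)^4 = 1/8).
Summing one r·B term per recipient: 4·0.25·0.239 + 2·0.5·0.198 + 4·0.125·0.289 = 0.5815.

0.5815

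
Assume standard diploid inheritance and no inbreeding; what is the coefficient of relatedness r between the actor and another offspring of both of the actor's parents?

Each parent–offspring link contributes a factor of 1/2, and independent paths through distinct common ancestors add.
Full sibs share both parents — two paths of length 2: r = 2·(1/2)^2 = 1/2.

0.5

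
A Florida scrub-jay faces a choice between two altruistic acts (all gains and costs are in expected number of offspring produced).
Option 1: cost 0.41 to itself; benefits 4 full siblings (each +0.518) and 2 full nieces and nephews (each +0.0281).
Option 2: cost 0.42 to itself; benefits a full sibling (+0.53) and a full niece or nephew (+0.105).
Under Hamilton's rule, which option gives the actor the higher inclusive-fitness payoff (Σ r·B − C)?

Option 1: r to a full sibling = 0.5.
Option 1: r to a full niece or nephew = 0.25.
Option 1: Σ r·B − C = (4·0.5·0.518 + 2·0.25·0.0281) − 0.41 = 0.64005.
Option 2: r to a full sibling = 0.5.
Option 2: r to a full niece or nephew = 0.25.
Option 2: Σ r·B − C = (1·0.5·0.53 + 1·0.25·0.105) − 0.42 = -0.12875.
Option 1 has the higher net inclusive-fitness payoff.

Option 1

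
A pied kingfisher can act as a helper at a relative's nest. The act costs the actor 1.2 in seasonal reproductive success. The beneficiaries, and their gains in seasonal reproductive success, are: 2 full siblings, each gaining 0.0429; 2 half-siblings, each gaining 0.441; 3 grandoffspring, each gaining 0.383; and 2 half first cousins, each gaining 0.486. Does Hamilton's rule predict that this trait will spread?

Hamilton's rule: the trait is favored when the sum of r·B over every recipient exceeds the actor's cost C.
r to a full sibling = 0.5 (full sibs share both parents — two paths of length 2: r = 2·(1/2)^2 = 1/2).
r to a half-sibling = 0.25 (half-sibs share one parent — one path of length 2: r = (1/2)^2 = 1/4).
r to a grandoffspring = 1/4 (two parent–offspring links: r = (1/2)^2 = 1/4).
r to a half first cousin = 1/16 (half first cousins share one grandparent — one path of length 4: r = (1/2)^4 = 1/16).
Summing one r·B term per recipient: 2·0.5·0.0429 + 2·0.25·0.441 + 3·0.25·0.383 + 2·0.0625·0.486 = 0.6114.
0.6114 < 1.2: the indirect benefit is less than the cost.

No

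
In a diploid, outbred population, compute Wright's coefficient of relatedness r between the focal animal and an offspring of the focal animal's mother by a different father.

Each parent–offspring link contributes a factor of 1/2, and independent paths through distinct common ancestors add.
Half-sibs share one parent — one path of length 2: r = (1/2)^2 = 1/4.

0.25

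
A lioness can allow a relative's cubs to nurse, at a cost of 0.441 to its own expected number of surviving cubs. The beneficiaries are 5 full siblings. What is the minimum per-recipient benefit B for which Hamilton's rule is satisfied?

r to a full sibling = 0.5 (full sibs share both parents — two paths of length 2: r = 2·(1/2)^2 = 1/2).
Hamilton's rule with n recipients of equal r: n·r·B > C, so B > C/(n·r) = 0.441/(5·0.5) = 0.1764.

0.1764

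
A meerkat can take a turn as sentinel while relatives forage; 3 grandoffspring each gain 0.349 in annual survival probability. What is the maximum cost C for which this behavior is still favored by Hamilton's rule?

0.26175

r to a grandoffspring = 1/4 (two parent–offspring links: r = (1/2)^2 = 1/4).
Hamilton's rule: n·r·B > C, so the trait is favored while C < n·r·B = 3·0.25·0.349 = 0.26175.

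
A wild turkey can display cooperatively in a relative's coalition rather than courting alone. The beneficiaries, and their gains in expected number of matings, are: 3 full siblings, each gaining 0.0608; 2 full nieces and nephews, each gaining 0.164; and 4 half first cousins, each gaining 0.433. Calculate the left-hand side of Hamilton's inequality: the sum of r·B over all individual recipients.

r to a full sibling = 0.5 (full sibs share both parents — two paths of length 2: r = 2·(1/2)^2 = 1/2).
r to a full niece or nephew = 1/4 (full aunt/uncle↔niece/nephew: two paths of length 3 through the shared grandparent pair: r = 2·(1/2)^3 = 1/4).
r to a half first cousin = 0.0625 (half first cousins share one grandparent — one path of length 4: r = (1/2)^4 = 1/16).
Summing one r·B term per recipient: 3·0.5·0.0608 + 2·0.25·0.164 + 4·0.0625·0.433 = 0.28145.

0.28145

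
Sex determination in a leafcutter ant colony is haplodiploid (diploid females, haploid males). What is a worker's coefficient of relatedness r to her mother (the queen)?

One meiotic link between diploid queen and diploid daughter: r = 1/2.

0.5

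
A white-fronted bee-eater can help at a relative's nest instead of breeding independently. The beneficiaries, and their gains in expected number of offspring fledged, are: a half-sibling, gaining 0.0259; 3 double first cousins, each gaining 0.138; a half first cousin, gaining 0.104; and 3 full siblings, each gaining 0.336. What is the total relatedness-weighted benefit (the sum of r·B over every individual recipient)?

r to a half-sibling = 0.25 (half-sibs share one parent — one path of length 2: r = (1/2)^2 = 1/4).
r to a double first cousin = 1/4 (double first cousins share both grandparent pairs — four paths of length 4: r = 4·(1/2)^4 = 1/4).
r to a half first cousin = 0.0625 (half first cousins share one grandparent — one path of length 4: r = (1/2)^4 = 1/16).
r to a full sibling = 1/2 (full sibs share both parents — two paths of length 2: r = 2·(1/2)^2 = 1/2).
Summing one r·B term per recipient: 1·0.25·0.0259 + 3·0.25·0.138 + 1·0.0625·0.104 + 3·0.5·0.336 = 0.620475.

0.620475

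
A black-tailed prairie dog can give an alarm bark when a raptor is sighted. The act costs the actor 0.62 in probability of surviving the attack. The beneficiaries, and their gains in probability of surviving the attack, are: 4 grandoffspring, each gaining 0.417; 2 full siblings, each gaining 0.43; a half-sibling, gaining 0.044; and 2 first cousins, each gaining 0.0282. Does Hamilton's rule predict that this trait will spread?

Yes

Hamilton's rule: the trait is favored when the sum of r·B over every recipient exceeds the actor's cost C.
r to a grandoffspring = 0.25 (two parent–offspring links: r = (1/2)^2 = 1/4).
r to a full sibling = 0.5 (full sibs share both parents — two paths of length 2: r = 2·(1/2)^2 = 1/2).
r to a half-sibling = 0.25 (half-sibs share one parent — one path of length 2: r = (1/2)^2 = 1/4).
r to a first cousin = 0.125 (first cousins share one grandparent pair — two paths of length 4: r = 2·(1/2)^4 = 1/8).
Summing one r·B term per recipient: 4·0.25·0.417 + 2·0.5·0.43 + 1·0.25·0.044 + 2·0.125·0.0282 = 0.86505.
0.86505 > 0.62: the indirect benefit exceeds the cost.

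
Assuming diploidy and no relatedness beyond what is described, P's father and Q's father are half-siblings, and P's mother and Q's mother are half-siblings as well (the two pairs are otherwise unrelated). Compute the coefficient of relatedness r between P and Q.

Relatedness sums over independent paths through distinct common ancestors.
P and Q are related in two ways: half first cousins through their fathers (r = 1/16) and half first cousins through their mothers (r = 1/16).
r = 1/16 + 1/16 = 1/8 = 0.125.

0.125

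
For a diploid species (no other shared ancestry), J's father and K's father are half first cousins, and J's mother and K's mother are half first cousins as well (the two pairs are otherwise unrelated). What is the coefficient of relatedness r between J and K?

Wright's path rule: contributions from independent ancestry routes add.
J and K are related in two ways: half second cousins through their fathers (r = 1/64) and half second cousins through their mothers (r = 1/64).
r = 1/64 + 1/64 = 1/32 = 0.03125.

0.03125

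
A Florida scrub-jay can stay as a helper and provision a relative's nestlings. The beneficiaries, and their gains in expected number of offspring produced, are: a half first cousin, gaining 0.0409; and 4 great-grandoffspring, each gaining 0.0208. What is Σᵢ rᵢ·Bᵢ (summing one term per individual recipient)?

r to a half first cousin = 1/16 (half first cousins share one grandparent — one path of length 4: r = (1/2)^4 = 1/16).
r to a great-grandoffspring = 1/8 (three parent–offspring links: r = (1/2)^3 = 1/8).
Summing one r·B term per recipient: 1·0.0625·0.0409 + 4·0.125·0.0208 = 0.01295625.

0.01295625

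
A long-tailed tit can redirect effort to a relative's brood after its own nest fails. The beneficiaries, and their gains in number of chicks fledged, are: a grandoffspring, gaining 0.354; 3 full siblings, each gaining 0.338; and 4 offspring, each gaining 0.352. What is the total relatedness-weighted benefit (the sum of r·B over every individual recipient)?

1.2995

r to a grandoffspring = 0.25 (two parent–offspring links: r = (1/2)^2 = 1/4).
r to a full sibling = 1/2 (full sibs share both parents — two paths of length 2: r = 2·(1/2)^2 = 1/2).
r to an offspring = 0.5 (one parent–offspring link: r = (1/2)^1 = 1/2).
Summing one r·B term per recipient: 1·0.25·0.354 + 3·0.5·0.338 + 4·0.5·0.352 = 1.2995.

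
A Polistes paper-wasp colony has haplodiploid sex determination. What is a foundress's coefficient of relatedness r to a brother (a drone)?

Her haploid brother carries none of their father's genes and a random half of their mother's genome; that half matches the maternal half of her own genome with probability 1/2: r = 1/2 · 1/2 = 1/4.

0.25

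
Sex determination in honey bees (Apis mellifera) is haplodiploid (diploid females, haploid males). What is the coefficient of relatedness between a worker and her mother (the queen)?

One meiotic link between diploid queen and diploid daughter: r = 1/2.

0.5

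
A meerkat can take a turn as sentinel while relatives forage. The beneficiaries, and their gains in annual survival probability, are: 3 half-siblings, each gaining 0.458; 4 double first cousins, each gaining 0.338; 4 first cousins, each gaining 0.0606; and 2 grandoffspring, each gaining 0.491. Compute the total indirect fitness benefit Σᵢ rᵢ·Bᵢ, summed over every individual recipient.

0.9573

r to a half-sibling = 1/4 (half-sibs share one parent — one path of length 2: r = (1/2)^2 = 1/4).
r to a double first cousin = 1/4 (double first cousins share both grandparent pairs — four paths of length 4: r = 4·(1/2)^4 = 1/4).
r to a first cousin = 1/8 (first cousins share one grandparent pair — two paths of length 4: r = 2·(1/2)^4 = 1/8).
r to a grandoffspring = 1/4 (two parent–offspring links: r = (1/2)^2 = 1/4).
Summing one r·B term per recipient: 3·0.25·0.458 + 4·0.25·0.338 + 4·0.125·0.0606 + 2·0.25·0.491 = 0.9573.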